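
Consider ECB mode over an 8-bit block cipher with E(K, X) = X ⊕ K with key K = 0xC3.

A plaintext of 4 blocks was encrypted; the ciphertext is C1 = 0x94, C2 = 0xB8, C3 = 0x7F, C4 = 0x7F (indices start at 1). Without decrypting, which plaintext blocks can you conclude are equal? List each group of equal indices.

P3 = P4

ECB encrypts each block independently with the same key, so equal ciphertext blocks imply equal plaintext blocks.
C3 = C4 = 0x7F, so P3 = P4.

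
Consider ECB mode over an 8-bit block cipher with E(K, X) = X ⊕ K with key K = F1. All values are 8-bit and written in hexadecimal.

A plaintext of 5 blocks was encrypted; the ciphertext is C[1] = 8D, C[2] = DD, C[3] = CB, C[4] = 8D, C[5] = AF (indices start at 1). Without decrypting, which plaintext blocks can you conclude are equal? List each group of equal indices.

ECB encrypts each block independently with the same key, so equal ciphertext blocks imply equal plaintext blocks.
C[1] = C[4] = 8D, so P[1] = P[4].

P[1] = P[4]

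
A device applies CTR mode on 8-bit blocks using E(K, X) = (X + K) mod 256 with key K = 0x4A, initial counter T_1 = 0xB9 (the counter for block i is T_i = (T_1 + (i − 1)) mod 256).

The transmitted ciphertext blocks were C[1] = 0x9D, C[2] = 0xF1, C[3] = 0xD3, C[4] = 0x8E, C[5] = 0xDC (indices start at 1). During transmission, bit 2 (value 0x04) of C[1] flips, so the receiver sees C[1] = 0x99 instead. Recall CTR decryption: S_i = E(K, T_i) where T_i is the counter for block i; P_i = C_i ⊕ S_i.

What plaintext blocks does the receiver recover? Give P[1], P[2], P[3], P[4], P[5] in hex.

P[1] = 0x9A, P[2] = 0xF5, P[3] = 0xD6, P[4] = 0x88, P[5] = 0xDB

Only C[1] changed, to 0x99. In CTR, a change in C_i flips the same bit in P_i only; the keystream is unaffected. Decrypting the received ciphertext:
P[1]: T = 0xB9, S = E(K, T) = 0x03; 0x99 ⊕ 0x03 = 0x9A.
P[2]: T = 0xBA, S = E(K, T) = 0x04; 0xF1 ⊕ 0x04 = 0xF5.
P[3]: T = 0xBB, S = E(K, T) = 0x05; 0xD3 ⊕ 0x05 = 0xD6.
P[4]: T = 0xBC, S = E(K, T) = 0x06; 0x8E ⊕ 0x06 = 0x88.
P[5]: T = 0xBD, S = E(K, T) = 0x07; 0xDC ⊕ 0x07 = 0xDB.
Blocks that differ from the original plaintext: P[1].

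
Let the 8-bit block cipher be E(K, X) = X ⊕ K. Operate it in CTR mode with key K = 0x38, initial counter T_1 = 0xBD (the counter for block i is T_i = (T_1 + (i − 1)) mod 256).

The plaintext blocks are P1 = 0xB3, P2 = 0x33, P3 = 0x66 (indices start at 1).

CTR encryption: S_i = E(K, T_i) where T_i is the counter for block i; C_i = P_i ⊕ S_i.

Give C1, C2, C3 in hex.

C1: T = 0xBD, S = E(K, T) = 0x85; 0xB3 ⊕ 0x85 = 0x36.
C2: T = 0xBE, S = E(K, T) = 0x86; 0x33 ⊕ 0x86 = 0xB5.
C3: T = 0xBF, S = E(K, T) = 0x87; 0x66 ⊕ 0x87 = 0xE1.

C1 = 0x36, C2 = 0xB5, C3 = 0xE1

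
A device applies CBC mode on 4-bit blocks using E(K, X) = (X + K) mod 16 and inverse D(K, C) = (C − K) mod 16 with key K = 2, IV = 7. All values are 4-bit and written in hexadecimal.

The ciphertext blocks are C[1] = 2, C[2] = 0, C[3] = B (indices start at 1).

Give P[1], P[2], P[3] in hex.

P[1] = 7, P[2] = C, P[3] = 9

CBC decryption: P_i = D(K, C_i) ⊕ C_{i−1}, with C_{0} = IV.
P[1]: D(K, 2) = 0; 0 ⊕ 7 = 7.
P[2]: D(K, 0) = E; E ⊕ 2 = C.
P[3]: D(K, B) = 9; 9 ⊕ 0 = 9.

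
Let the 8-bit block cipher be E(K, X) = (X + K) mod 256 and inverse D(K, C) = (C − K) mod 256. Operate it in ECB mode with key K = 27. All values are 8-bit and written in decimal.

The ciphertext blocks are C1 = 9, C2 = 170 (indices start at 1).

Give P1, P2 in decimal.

P1 = 238, P2 = 143

ECB decryption: P_i = D(K, C_i).
P1: D(K, 9) = 238.
P2: D(K, 170) = 143.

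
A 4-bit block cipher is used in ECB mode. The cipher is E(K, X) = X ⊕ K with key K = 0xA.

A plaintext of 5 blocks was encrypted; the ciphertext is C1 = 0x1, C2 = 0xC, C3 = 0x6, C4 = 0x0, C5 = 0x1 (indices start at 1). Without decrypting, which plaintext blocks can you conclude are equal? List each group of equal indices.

P1 = P5

ECB encrypts each block independently with the same key, so equal ciphertext blocks imply equal plaintext blocks.
C1 = C5 = 0x1, so P1 = P5.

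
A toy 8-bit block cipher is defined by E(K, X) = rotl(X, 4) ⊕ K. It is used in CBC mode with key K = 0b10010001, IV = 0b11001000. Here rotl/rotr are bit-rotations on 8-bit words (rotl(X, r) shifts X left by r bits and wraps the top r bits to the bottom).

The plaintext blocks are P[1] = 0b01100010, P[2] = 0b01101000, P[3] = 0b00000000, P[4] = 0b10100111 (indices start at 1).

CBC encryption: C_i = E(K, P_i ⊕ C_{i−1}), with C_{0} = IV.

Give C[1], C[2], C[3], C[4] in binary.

C[1] = 0b00111011, C[2] = 0b10100100, C[3] = 0b11011011, C[4] = 0b01010110

C[1]: P[1] ⊕ 0b11001000 = 0b10101010; E(K, 0b10101010) = 0b00111011.
C[2]: P[2] ⊕ 0b00111011 = 0b01010011; E(K, 0b01010011) = 0b10100100.
C[3]: P[3] ⊕ 0b10100100 = 0b10100100; E(K, 0b10100100) = 0b11011011.
C[4]: P[4] ⊕ 0b11011011 = 0b01111100; E(K, 0b01111100) = 0b01010110.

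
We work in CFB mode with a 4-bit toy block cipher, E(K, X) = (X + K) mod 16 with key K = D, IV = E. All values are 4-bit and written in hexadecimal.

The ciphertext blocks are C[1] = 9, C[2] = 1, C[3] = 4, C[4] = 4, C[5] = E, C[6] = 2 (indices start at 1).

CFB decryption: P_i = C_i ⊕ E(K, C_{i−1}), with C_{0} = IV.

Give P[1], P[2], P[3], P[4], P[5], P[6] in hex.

P[1] = 2, P[2] = 7, P[3] = A, P[4] = 5, P[5] = F, P[6] = 9

P[1]: E(K, E) = B; 9 ⊕ B = 2.
P[2]: E(K, 9) = 6; 1 ⊕ 6 = 7.
P[3]: E(K, 1) = E; 4 ⊕ E = A.
P[4]: E(K, 4) = 1; 4 ⊕ 1 = 5.
P[5]: E(K, 4) = 1; E ⊕ 1 = F.
P[6]: E(K, E) = B; 2 ⊕ B = 9.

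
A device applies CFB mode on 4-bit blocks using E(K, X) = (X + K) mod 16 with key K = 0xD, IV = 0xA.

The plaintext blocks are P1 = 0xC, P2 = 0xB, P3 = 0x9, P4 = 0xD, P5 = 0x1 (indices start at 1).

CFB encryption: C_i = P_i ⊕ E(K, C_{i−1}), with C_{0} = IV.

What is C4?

C1: E(K, 0xA) = 0x7; 0xC ⊕ 0x7 = 0xB.
C2: E(K, 0xB) = 0x8; 0xB ⊕ 0x8 = 0x3.
C3: E(K, 0x3) = 0x0; 0x9 ⊕ 0x0 = 0x9.
C4: E(K, 0x9) = 0x6; 0xD ⊕ 0x6 = 0xB.

C4 = 0xB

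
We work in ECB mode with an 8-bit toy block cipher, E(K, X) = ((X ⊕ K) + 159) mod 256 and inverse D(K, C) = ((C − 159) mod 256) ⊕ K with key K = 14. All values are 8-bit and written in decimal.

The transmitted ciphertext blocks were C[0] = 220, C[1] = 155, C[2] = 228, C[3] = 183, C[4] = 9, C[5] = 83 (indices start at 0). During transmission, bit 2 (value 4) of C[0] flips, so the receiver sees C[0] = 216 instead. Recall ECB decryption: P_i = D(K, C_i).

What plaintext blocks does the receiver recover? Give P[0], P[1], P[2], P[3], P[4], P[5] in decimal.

P[0] = 55, P[1] = 242, P[2] = 75, P[3] = 22, P[4] = 100, P[5] = 186

Only C[0] changed, to 216. In ECB, a change in C_i affects only P_i. Decrypting the received ciphertext:
P[0]: D(K, 216) = 55.
P[1]: D(K, 155) = 242.
P[2]: D(K, 228) = 75.
P[3]: D(K, 183) = 22.
P[4]: D(K, 9) = 100.
P[5]: D(K, 83) = 186.
Blocks that differ from the original plaintext: P[0].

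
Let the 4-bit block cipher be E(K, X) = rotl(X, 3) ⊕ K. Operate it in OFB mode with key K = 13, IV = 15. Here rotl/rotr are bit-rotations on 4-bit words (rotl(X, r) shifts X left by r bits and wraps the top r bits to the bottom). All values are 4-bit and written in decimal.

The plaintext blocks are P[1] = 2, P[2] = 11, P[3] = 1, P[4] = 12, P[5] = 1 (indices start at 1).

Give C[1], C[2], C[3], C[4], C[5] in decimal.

OFB encryption: S_i = E(K, S_{i−1}) with S_{0} = IV; C_i = P_i ⊕ S_i.
C[1]: S = E(K, 15) = 2; 2 ⊕ 2 = 0.
C[2]: S = E(K, 2) = 12; 11 ⊕ 12 = 7.
C[3]: S = E(K, 12) = 11; 1 ⊕ 11 = 10.
C[4]: S = E(K, 11) = 0; 12 ⊕ 0 = 12.
C[5]: S = E(K, 0) = 13; 1 ⊕ 13 = 12.

C[1] = 0, C[2] = 7, C[3] = 10, C[4] = 12, C[5] = 12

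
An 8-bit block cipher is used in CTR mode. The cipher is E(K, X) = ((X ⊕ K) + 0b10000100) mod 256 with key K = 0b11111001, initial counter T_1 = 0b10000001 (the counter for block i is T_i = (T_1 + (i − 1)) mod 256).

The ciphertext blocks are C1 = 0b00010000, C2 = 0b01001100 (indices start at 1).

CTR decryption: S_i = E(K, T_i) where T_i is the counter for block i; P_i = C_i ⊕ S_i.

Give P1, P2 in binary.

P1: T = 0b10000001, S = E(K, T) = 0b11111100; 0b00010000 ⊕ 0b11111100 = 0b11101100.
P2: T = 0b10000010, S = E(K, T) = 0b11111111; 0b01001100 ⊕ 0b11111111 = 0b10110011.

P1 = 0b11101100, P2 = 0b10110011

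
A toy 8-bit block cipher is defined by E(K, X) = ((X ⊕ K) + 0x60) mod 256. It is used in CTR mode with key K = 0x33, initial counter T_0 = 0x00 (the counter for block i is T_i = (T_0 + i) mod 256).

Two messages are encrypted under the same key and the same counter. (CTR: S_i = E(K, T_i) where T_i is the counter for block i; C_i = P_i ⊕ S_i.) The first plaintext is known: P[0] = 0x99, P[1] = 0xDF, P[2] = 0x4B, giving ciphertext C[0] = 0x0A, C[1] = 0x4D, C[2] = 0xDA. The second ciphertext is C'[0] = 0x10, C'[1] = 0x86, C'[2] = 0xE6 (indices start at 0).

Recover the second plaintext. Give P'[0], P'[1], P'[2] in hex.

P'[0] = 0x83, P'[1] = 0x14, P'[2] = 0x77

In CTR with a reused counter, both messages share the same keystream S_i, so C_i ⊕ C'_i = P_i ⊕ P'_i and thus P'_i = P_i ⊕ C_i ⊕ C'_i.
P'[0]: 0x99 ⊕ 0x0A ⊕ 0x10 = 0x83.
P'[1]: 0xDF ⊕ 0x4D ⊕ 0x86 = 0x14.
P'[2]: 0x4B ⊕ 0xDA ⊕ 0xE6 = 0x77.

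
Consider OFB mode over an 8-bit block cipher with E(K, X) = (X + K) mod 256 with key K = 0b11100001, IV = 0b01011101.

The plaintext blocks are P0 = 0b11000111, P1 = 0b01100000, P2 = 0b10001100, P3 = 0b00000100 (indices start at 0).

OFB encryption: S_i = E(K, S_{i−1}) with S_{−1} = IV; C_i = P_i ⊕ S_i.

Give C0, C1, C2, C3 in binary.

C0: S = E(K, 0b01011101) = 0b00111110; 0b11000111 ⊕ 0b00111110 = 0b11111001.
C1: S = E(K, 0b00111110) = 0b00011111; 0b01100000 ⊕ 0b00011111 = 0b01111111.
C2: S = E(K, 0b00011111) = 0b00000000; 0b10001100 ⊕ 0b00000000 = 0b10001100.
C3: S = E(K, 0b00000000) = 0b11100001; 0b00000100 ⊕ 0b11100001 = 0b11100101.

C0 = 0b11111001, C1 = 0b01111111, C2 = 0b10001100, C3 = 0b11100101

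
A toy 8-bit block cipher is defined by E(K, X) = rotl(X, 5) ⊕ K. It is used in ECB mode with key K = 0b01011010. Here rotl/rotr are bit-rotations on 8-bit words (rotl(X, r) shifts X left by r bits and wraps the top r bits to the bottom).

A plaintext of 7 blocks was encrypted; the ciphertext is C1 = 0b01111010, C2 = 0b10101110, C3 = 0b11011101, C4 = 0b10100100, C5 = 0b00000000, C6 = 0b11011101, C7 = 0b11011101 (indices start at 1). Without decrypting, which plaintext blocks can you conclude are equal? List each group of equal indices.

ECB encrypts each block independently with the same key, so equal ciphertext blocks imply equal plaintext blocks.
C3 = C6 = C7 = 0b11011101, so P3 = P6 = P7.

P3 = P6 = P7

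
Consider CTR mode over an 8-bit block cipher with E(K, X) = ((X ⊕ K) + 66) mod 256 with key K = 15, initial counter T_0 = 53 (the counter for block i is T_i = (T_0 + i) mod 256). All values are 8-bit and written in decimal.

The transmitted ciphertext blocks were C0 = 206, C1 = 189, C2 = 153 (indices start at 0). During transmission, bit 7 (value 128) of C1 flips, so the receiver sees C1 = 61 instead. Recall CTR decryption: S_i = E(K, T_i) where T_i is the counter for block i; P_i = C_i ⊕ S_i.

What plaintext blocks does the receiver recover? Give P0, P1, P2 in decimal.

P0 = 178, P1 = 70, P2 = 227

Only C1 changed, to 61. In CTR, a change in C_i flips the same bit in P_i only; the keystream is unaffected. Decrypting the received ciphertext:
P0: T = 53, S = E(K, T) = 124; 206 ⊕ 124 = 178.
P1: T = 54, S = E(K, T) = 123; 61 ⊕ 123 = 70.
P2: T = 55, S = E(K, T) = 122; 153 ⊕ 122 = 227.
Blocks that differ from the original plaintext: P1.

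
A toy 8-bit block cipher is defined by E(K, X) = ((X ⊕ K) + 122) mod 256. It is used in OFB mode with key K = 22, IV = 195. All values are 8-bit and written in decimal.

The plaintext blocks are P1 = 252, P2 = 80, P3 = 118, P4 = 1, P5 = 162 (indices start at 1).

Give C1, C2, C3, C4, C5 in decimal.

C1 = 179, C2 = 131, C3 = 73, C4 = 162, C5 = 141

OFB encryption: S_i = E(K, S_{i−1}) with S_{0} = IV; C_i = P_i ⊕ S_i.
C1: S = E(K, 195) = 79; 252 ⊕ 79 = 179.
C2: S = E(K, 79) = 211; 80 ⊕ 211 = 131.
C3: S = E(K, 211) = 63; 118 ⊕ 63 = 73.
C4: S = E(K, 63) = 163; 1 ⊕ 163 = 162.
C5: S = E(K, 163) = 47; 162 ⊕ 47 = 141.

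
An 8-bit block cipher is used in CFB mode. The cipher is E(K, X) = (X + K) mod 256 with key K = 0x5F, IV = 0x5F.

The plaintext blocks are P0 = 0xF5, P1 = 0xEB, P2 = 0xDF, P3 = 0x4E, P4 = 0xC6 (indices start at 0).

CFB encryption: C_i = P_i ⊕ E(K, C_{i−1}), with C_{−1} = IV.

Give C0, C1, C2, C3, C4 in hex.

C0 = 0x4B, C1 = 0x41, C2 = 0x7F, C3 = 0x90, C4 = 0x29

C0: E(K, 0x5F) = 0xBE; 0xF5 ⊕ 0xBE = 0x4B.
C1: E(K, 0x4B) = 0xAA; 0xEB ⊕ 0xAA = 0x41.
C2: E(K, 0x41) = 0xA0; 0xDF ⊕ 0xA0 = 0x7F.
C3: E(K, 0x7F) = 0xDE; 0x4E ⊕ 0xDE = 0x90.
C4: E(K, 0x90) = 0xEF; 0xC6 ⊕ 0xEF = 0x29.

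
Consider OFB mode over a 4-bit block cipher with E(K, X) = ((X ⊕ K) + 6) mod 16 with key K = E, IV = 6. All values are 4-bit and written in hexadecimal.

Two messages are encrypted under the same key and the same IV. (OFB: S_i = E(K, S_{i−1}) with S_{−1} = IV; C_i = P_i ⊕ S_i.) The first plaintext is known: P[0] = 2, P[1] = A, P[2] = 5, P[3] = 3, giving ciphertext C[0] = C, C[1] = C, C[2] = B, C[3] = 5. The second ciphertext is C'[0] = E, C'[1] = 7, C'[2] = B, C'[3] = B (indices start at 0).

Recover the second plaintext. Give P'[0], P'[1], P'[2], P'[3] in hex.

In OFB with a reused IV, both messages share the same keystream S_i, so C_i ⊕ C'_i = P_i ⊕ P'_i and thus P'_i = P_i ⊕ C_i ⊕ C'_i.
P'[0]: 2 ⊕ C ⊕ E = 0.
P'[1]: A ⊕ C ⊕ 7 = 1.
P'[2]: 5 ⊕ B ⊕ B = 5.
P'[3]: 3 ⊕ 5 ⊕ B = D.

P'[0] = 0, P'[1] = 1, P'[2] = 5, P'[3] = D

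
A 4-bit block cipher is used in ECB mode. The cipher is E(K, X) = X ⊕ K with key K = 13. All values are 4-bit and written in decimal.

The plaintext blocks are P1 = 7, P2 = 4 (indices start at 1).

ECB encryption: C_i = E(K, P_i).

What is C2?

C2: E(K, 4) = 9.

C2 = 9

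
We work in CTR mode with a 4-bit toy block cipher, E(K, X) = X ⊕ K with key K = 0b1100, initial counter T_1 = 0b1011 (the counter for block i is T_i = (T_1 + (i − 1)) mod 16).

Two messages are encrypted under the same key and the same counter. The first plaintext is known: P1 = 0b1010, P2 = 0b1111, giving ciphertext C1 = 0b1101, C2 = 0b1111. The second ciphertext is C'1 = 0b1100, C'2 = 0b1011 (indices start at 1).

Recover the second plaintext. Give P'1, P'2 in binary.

P'1 = 0b1011, P'2 = 0b1011

In CTR with a reused counter, both messages share the same keystream S_i, so C_i ⊕ C'_i = P_i ⊕ P'_i and thus P'_i = P_i ⊕ C_i ⊕ C'_i.
P'1: 0b1010 ⊕ 0b1101 ⊕ 0b1100 = 0b1011.
P'2: 0b1111 ⊕ 0b1111 ⊕ 0b1011 = 0b1011.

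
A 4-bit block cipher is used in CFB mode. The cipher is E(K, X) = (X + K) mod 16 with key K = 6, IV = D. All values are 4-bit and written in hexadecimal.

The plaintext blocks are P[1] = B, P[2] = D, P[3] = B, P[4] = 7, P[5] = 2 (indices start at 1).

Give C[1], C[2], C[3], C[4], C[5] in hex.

C[1] = 8, C[2] = 3, C[3] = 2, C[4] = F, C[5] = 7

CFB encryption: C_i = P_i ⊕ E(K, C_{i−1}), with C_{0} = IV.
C[1]: E(K, D) = 3; B ⊕ 3 = 8.
C[2]: E(K, 8) = E; D ⊕ E = 3.
C[3]: E(K, 3) = 9; B ⊕ 9 = 2.
C[4]: E(K, 2) = 8; 7 ⊕ 8 = F.
C[5]: E(K, F) = 5; 2 ⊕ 5 = 7.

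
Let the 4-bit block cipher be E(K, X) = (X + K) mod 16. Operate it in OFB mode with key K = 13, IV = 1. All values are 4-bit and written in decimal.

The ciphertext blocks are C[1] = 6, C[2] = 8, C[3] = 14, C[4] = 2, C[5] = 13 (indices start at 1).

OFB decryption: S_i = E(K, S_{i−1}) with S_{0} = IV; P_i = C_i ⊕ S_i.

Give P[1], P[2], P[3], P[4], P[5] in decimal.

P[1] = 8, P[2] = 3, P[3] = 6, P[4] = 7, P[5] = 15

P[1]: S = E(K, 1) = 14; 6 ⊕ 14 = 8.
P[2]: S = E(K, 14) = 11; 8 ⊕ 11 = 3.
P[3]: S = E(K, 11) = 8; 14 ⊕ 8 = 6.
P[4]: S = E(K, 8) = 5; 2 ⊕ 5 = 7.
P[5]: S = E(K, 5) = 2; 13 ⊕ 2 = 15.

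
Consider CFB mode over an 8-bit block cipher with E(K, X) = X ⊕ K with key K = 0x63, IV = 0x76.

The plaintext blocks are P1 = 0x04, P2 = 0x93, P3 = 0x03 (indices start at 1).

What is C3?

CFB encryption: C_i = P_i ⊕ E(K, C_{i−1}), with C_{0} = IV.
C1: E(K, 0x76) = 0x15; 0x04 ⊕ 0x15 = 0x11.
C2: E(K, 0x11) = 0x72; 0x93 ⊕ 0x72 = 0xE1.
C3: E(K, 0xE1) = 0x82; 0x03 ⊕ 0x82 = 0x81.

C3 = 0x81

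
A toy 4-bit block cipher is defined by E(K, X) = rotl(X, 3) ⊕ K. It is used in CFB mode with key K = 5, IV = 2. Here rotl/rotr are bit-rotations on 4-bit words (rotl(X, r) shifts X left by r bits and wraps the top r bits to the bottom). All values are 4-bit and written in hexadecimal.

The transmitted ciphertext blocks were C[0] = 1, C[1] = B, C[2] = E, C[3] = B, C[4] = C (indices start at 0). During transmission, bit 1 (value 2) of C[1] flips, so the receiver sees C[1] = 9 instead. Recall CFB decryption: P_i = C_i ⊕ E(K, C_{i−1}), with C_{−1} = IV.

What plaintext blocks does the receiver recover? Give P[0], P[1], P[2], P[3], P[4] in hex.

Only C[1] changed, to 9. In CFB, a change in C_i flips the same bit in P_i and garbles P_{i+1}. Decrypting the received ciphertext:
P[0]: E(K, 2) = 4; 1 ⊕ 4 = 5.
P[1]: E(K, 1) = D; 9 ⊕ D = 4.
P[2]: E(K, 9) = 9; E ⊕ 9 = 7.
P[3]: E(K, E) = 2; B ⊕ 2 = 9.
P[4]: E(K, B) = 8; C ⊕ 8 = 4.
Blocks that differ from the original plaintext: P[1], P[2].

P[0] = 5, P[1] = 4, P[2] = 7, P[3] = 9, P[4] = 4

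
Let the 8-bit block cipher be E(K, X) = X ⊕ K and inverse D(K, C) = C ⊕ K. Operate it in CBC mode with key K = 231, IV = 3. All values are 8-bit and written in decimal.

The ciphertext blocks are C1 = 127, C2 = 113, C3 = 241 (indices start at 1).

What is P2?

CBC decryption: P_i = D(K, C_i) ⊕ C_{i−1}, with C_{0} = IV.
P2: D(K, 113) = 150; 150 ⊕ 127 = 233.

P2 = 233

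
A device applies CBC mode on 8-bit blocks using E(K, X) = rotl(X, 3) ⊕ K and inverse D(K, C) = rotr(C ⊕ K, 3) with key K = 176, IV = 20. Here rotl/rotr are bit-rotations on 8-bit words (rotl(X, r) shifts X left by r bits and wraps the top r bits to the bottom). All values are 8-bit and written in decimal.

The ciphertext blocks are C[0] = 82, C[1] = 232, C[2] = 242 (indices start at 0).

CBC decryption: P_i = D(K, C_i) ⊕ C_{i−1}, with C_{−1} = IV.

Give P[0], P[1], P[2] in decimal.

P[0] = 72, P[1] = 89, P[2] = 160

P[0]: D(K, 82) = 92; 92 ⊕ 20 = 72.
P[1]: D(K, 232) = 11; 11 ⊕ 82 = 89.
P[2]: D(K, 242) = 72; 72 ⊕ 232 = 160.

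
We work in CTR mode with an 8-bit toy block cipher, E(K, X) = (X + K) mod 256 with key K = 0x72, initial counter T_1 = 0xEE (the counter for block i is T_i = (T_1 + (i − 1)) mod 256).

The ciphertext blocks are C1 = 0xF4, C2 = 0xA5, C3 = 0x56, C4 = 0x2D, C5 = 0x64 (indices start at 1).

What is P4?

P4 = 0x4E

CTR decryption: S_i = E(K, T_i) where T_i is the counter for block i; P_i = C_i ⊕ S_i.
P4: T = 0xF1, S = E(K, T) = 0x63; 0x2D ⊕ 0x63 = 0x4E.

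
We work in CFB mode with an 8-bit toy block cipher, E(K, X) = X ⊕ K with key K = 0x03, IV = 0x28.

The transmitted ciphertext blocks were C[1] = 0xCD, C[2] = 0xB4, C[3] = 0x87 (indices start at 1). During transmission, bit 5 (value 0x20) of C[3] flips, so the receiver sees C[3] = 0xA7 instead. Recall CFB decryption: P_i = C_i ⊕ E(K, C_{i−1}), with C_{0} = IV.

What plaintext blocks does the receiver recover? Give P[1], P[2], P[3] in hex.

Only C[3] changed, to 0xA7. In CFB, a change in C_i flips the same bit in P_i and garbles P_{i+1}. Decrypting the received ciphertext:
P[1]: E(K, 0x28) = 0x2B; 0xCD ⊕ 0x2B = 0xE6.
P[2]: E(K, 0xCD) = 0xCE; 0xB4 ⊕ 0xCE = 0x7A.
P[3]: E(K, 0xB4) = 0xB7; 0xA7 ⊕ 0xB7 = 0x10.
Blocks that differ from the original plaintext: P[3].

P[1] = 0xE6, P[2] = 0x7A, P[3] = 0x10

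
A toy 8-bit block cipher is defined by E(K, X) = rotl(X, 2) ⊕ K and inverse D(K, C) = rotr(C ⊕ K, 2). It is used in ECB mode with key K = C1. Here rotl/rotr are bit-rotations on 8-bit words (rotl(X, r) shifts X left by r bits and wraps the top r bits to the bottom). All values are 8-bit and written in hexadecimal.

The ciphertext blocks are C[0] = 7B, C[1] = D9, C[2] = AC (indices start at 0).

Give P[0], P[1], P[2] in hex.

ECB decryption: P_i = D(K, C_i).
P[0]: D(K, 7B) = AE.
P[1]: D(K, D9) = 06.
P[2]: D(K, AC) = 5B.

P[0] = AE, P[1] = 06, P[2] = 5B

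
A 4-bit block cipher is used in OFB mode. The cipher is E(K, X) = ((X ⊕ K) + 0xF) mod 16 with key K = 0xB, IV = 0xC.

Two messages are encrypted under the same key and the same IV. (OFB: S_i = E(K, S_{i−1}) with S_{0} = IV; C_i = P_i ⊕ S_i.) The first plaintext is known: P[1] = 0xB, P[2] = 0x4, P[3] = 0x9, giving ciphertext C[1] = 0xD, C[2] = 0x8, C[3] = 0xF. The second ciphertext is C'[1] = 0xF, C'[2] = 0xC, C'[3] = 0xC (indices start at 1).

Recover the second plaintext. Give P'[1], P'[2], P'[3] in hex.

P'[1] = 0x9, P'[2] = 0x0, P'[3] = 0xA

In OFB with a reused IV, both messages share the same keystream S_i, so C_i ⊕ C'_i = P_i ⊕ P'_i and thus P'_i = P_i ⊕ C_i ⊕ C'_i.
P'[1]: 0xB ⊕ 0xD ⊕ 0xF = 0x9.
P'[2]: 0x4 ⊕ 0x8 ⊕ 0xC = 0x0.
P'[3]: 0x9 ⊕ 0xF ⊕ 0xC = 0xA.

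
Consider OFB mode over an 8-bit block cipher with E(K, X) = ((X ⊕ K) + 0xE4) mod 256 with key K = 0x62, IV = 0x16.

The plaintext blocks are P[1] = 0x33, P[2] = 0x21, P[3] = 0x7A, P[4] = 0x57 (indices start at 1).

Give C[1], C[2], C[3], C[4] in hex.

OFB encryption: S_i = E(K, S_{i−1}) with S_{0} = IV; C_i = P_i ⊕ S_i.
C[1]: S = E(K, 0x16) = 0x58; 0x33 ⊕ 0x58 = 0x6B.
C[2]: S = E(K, 0x58) = 0x1E; 0x21 ⊕ 0x1E = 0x3F.
C[3]: S = E(K, 0x1E) = 0x60; 0x7A ⊕ 0x60 = 0x1A.
C[4]: S = E(K, 0x60) = 0xE6; 0x57 ⊕ 0xE6 = 0xB1.

C[1] = 0x6B, C[2] = 0x3F, C[3] = 0x1A, C[4] = 0xB1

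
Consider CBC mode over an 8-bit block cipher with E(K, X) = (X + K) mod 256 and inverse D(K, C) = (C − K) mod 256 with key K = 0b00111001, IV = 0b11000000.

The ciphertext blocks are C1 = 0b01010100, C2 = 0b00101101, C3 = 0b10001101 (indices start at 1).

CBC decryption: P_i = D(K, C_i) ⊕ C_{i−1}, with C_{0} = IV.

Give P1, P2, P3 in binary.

P1 = 0b11011011, P2 = 0b10100000, P3 = 0b01111001

P1: D(K, 0b01010100) = 0b00011011; 0b00011011 ⊕ 0b11000000 = 0b11011011.
P2: D(K, 0b00101101) = 0b11110100; 0b11110100 ⊕ 0b01010100 = 0b10100000.
P3: D(K, 0b10001101) = 0b01010100; 0b01010100 ⊕ 0b00101101 = 0b01111001.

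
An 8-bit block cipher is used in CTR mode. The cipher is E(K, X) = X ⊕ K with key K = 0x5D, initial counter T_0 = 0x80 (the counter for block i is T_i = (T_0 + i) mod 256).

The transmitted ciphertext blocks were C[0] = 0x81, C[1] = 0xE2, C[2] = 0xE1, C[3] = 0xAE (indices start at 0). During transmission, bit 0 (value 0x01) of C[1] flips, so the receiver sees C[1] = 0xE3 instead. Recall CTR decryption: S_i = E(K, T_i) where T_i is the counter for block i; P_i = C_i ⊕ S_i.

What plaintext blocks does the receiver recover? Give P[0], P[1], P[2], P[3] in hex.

P[0] = 0x5C, P[1] = 0x3F, P[2] = 0x3E, P[3] = 0x70

Only C[1] changed, to 0xE3. In CTR, a change in C_i flips the same bit in P_i only; the keystream is unaffected. Decrypting the received ciphertext:
P[0]: T = 0x80, S = E(K, T) = 0xDD; 0x81 ⊕ 0xDD = 0x5C.
P[1]: T = 0x81, S = E(K, T) = 0xDC; 0xE3 ⊕ 0xDC = 0x3F.
P[2]: T = 0x82, S = E(K, T) = 0xDF; 0xE1 ⊕ 0xDF = 0x3E.
P[3]: T = 0x83, S = E(K, T) = 0xDE; 0xAE ⊕ 0xDE = 0x70.
Blocks that differ from the original plaintext: P[1].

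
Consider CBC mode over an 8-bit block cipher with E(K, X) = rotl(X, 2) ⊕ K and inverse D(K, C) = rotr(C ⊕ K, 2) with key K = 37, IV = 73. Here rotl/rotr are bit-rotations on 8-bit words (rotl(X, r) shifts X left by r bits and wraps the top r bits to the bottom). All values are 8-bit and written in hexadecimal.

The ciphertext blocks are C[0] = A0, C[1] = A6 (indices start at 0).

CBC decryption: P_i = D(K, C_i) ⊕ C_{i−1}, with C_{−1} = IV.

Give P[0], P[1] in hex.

P[0] = 96, P[1] = C4

P[0]: D(K, A0) = E5; E5 ⊕ 73 = 96.
P[1]: D(K, A6) = 64; 64 ⊕ A0 = C4.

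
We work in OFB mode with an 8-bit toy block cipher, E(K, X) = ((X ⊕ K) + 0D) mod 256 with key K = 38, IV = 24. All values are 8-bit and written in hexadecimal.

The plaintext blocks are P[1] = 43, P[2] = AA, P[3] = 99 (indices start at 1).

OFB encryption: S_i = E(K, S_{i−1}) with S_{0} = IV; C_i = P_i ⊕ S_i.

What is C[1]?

C[1] = 6A

C[1]: S = E(K, 24) = 29; 43 ⊕ 29 = 6A.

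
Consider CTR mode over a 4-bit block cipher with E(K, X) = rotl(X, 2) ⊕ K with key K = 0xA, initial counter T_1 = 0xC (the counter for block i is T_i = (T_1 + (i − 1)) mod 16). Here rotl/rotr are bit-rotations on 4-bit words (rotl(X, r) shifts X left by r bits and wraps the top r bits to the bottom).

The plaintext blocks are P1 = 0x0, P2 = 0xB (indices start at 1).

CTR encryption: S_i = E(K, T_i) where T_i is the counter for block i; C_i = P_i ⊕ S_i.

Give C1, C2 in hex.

C1 = 0x9, C2 = 0x6

C1: T = 0xC, S = E(K, T) = 0x9; 0x0 ⊕ 0x9 = 0x9.
C2: T = 0xD, S = E(K, T) = 0xD; 0xB ⊕ 0xD = 0x6.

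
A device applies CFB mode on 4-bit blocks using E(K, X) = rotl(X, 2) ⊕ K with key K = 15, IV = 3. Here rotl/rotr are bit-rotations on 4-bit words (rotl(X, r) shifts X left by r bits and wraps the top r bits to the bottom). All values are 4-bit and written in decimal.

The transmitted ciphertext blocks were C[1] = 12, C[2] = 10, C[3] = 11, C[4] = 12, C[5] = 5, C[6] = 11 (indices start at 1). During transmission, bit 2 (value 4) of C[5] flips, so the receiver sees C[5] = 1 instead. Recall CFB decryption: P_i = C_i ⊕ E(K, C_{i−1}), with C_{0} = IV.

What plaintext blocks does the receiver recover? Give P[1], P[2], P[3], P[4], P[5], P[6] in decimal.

Only C[5] changed, to 1. In CFB, a change in C_i flips the same bit in P_i and garbles P_{i+1}. Decrypting the received ciphertext:
P[1]: E(K, 3) = 3; 12 ⊕ 3 = 15.
P[2]: E(K, 12) = 12; 10 ⊕ 12 = 6.
P[3]: E(K, 10) = 5; 11 ⊕ 5 = 14.
P[4]: E(K, 11) = 1; 12 ⊕ 1 = 13.
P[5]: E(K, 12) = 12; 1 ⊕ 12 = 13.
P[6]: E(K, 1) = 11; 11 ⊕ 11 = 0.
Blocks that differ from the original plaintext: P[5], P[6].

P[1] = 15, P[2] = 6, P[3] = 14, P[4] = 13, P[5] = 13, P[6] = 0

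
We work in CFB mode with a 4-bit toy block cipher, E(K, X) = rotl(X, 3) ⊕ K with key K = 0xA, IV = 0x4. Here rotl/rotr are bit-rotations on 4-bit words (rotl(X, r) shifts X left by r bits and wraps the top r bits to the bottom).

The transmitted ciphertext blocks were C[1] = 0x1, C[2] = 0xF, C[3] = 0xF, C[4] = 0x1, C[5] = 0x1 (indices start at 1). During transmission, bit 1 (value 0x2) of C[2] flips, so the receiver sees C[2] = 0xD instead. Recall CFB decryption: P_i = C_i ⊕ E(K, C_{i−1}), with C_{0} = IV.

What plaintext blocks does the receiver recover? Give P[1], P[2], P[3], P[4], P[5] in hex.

Only C[2] changed, to 0xD. In CFB, a change in C_i flips the same bit in P_i and garbles P_{i+1}. Decrypting the received ciphertext:
P[1]: E(K, 0x4) = 0x8; 0x1 ⊕ 0x8 = 0x9.
P[2]: E(K, 0x1) = 0x2; 0xD ⊕ 0x2 = 0xF.
P[3]: E(K, 0xD) = 0x4; 0xF ⊕ 0x4 = 0xB.
P[4]: E(K, 0xF) = 0x5; 0x1 ⊕ 0x5 = 0x4.
P[5]: E(K, 0x1) = 0x2; 0x1 ⊕ 0x2 = 0x3.
Blocks that differ from the original plaintext: P[2], P[3].

P[1] = 0x9, P[2] = 0xF, P[3] = 0xB, P[4] = 0x4, P[5] = 0x3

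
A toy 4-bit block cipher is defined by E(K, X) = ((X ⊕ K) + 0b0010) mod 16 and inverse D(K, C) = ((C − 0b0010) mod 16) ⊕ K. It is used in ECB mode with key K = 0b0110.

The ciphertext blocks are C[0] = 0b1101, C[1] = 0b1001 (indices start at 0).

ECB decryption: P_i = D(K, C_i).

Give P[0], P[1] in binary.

P[0] = 0b1101, P[1] = 0b0001

P[0]: D(K, 0b1101) = 0b1101.
P[1]: D(K, 0b1001) = 0b0001.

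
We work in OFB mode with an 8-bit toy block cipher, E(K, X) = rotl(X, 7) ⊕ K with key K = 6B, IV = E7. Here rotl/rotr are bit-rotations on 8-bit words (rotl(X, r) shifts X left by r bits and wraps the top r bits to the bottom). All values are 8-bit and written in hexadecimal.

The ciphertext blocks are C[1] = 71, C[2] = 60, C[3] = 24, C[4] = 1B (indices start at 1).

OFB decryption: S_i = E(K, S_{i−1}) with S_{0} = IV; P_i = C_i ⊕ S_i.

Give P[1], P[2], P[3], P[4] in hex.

P[1] = E9, P[2] = 47, P[3] = DC, P[4] = 0C

P[1]: S = E(K, E7) = 98; 71 ⊕ 98 = E9.
P[2]: S = E(K, 98) = 27; 60 ⊕ 27 = 47.
P[3]: S = E(K, 27) = F8; 24 ⊕ F8 = DC.
P[4]: S = E(K, F8) = 17; 1B ⊕ 17 = 0C.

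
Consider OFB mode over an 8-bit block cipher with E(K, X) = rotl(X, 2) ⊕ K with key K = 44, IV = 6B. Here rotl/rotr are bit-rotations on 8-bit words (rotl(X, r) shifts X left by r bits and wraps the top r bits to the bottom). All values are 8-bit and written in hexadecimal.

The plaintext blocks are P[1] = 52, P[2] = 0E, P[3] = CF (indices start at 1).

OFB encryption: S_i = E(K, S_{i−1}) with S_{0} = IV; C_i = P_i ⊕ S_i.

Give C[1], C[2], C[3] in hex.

C[1]: S = E(K, 6B) = E9; 52 ⊕ E9 = BB.
C[2]: S = E(K, E9) = E3; 0E ⊕ E3 = ED.
C[3]: S = E(K, E3) = CB; CF ⊕ CB = 04.

C[1] = BB, C[2] = ED, C[3] = 04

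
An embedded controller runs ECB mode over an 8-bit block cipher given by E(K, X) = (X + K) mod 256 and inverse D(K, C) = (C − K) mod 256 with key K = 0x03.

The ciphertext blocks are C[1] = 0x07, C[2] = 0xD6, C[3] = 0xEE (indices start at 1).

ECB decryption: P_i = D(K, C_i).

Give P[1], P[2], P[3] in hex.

P[1] = 0x04, P[2] = 0xD3, P[3] = 0xEB

P[1]: D(K, 0x07) = 0x04.
P[2]: D(K, 0xD6) = 0xD3.
P[3]: D(K, 0xEE) = 0xEB.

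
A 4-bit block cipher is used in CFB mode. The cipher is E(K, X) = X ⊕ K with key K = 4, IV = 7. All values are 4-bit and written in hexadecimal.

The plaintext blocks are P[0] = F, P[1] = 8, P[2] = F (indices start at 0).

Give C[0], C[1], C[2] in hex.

CFB encryption: C_i = P_i ⊕ E(K, C_{i−1}), with C_{−1} = IV.
C[0]: E(K, 7) = 3; F ⊕ 3 = C.
C[1]: E(K, C) = 8; 8 ⊕ 8 = 0.
C[2]: E(K, 0) = 4; F ⊕ 4 = B.

C[0] = C, C[1] = 0, C[2] = B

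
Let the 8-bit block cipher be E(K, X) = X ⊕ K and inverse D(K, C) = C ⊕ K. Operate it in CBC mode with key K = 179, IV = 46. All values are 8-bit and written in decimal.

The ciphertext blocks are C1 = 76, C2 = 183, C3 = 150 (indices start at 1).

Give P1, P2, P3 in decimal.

P1 = 209, P2 = 72, P3 = 146

CBC decryption: P_i = D(K, C_i) ⊕ C_{i−1}, with C_{0} = IV.
P1: D(K, 76) = 255; 255 ⊕ 46 = 209.
P2: D(K, 183) = 4; 4 ⊕ 76 = 72.
P3: D(K, 150) = 37; 37 ⊕ 183 = 146.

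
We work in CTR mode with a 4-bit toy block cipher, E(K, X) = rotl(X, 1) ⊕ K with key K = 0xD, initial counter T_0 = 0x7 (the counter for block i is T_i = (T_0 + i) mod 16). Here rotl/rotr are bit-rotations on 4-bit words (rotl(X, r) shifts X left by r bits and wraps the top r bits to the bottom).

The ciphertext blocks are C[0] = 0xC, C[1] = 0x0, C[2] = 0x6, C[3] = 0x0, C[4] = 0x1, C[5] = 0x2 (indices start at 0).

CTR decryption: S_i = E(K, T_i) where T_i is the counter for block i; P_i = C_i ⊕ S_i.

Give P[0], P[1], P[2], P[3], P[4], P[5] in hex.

P[0] = 0xF, P[1] = 0xC, P[2] = 0x8, P[3] = 0x8, P[4] = 0xB, P[5] = 0x6

P[0]: T = 0x7, S = E(K, T) = 0x3; 0xC ⊕ 0x3 = 0xF.
P[1]: T = 0x8, S = E(K, T) = 0xC; 0x0 ⊕ 0xC = 0xC.
P[2]: T = 0x9, S = E(K, T) = 0xE; 0x6 ⊕ 0xE = 0x8.
P[3]: T = 0xA, S = E(K, T) = 0x8; 0x0 ⊕ 0x8 = 0x8.
P[4]: T = 0xB, S = E(K, T) = 0xA; 0x1 ⊕ 0xA = 0xB.
P[5]: T = 0xC, S = E(K, T) = 0x4; 0x2 ⊕ 0x4 = 0x6.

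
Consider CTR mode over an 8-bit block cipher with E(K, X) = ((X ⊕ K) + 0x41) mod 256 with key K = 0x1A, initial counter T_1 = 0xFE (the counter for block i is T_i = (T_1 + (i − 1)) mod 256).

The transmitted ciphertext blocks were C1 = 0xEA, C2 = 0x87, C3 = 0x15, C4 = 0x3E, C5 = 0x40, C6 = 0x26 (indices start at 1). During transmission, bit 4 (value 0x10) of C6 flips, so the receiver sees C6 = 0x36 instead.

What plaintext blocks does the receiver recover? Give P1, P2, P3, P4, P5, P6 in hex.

CTR decryption: S_i = E(K, T_i) where T_i is the counter for block i; P_i = C_i ⊕ S_i.
Only C6 changed, to 0x36. In CTR, a change in C_i flips the same bit in P_i only; the keystream is unaffected. Decrypting the received ciphertext:
P1: T = 0xFE, S = E(K, T) = 0x25; 0xEA ⊕ 0x25 = 0xCF.
P2: T = 0xFF, S = E(K, T) = 0x26; 0x87 ⊕ 0x26 = 0xA1.
P3: T = 0x00, S = E(K, T) = 0x5B; 0x15 ⊕ 0x5B = 0x4E.
P4: T = 0x01, S = E(K, T) = 0x5C; 0x3E ⊕ 0x5C = 0x62.
P5: T = 0x02, S = E(K, T) = 0x59; 0x40 ⊕ 0x59 = 0x19.
P6: T = 0x03, S = E(K, T) = 0x5A; 0x36 ⊕ 0x5A = 0x6C.
Blocks that differ from the original plaintext: P6.

P1 = 0xCF, P2 = 0xA1, P3 = 0x4E, P4 = 0x62, P5 = 0x19, P6 = 0x6C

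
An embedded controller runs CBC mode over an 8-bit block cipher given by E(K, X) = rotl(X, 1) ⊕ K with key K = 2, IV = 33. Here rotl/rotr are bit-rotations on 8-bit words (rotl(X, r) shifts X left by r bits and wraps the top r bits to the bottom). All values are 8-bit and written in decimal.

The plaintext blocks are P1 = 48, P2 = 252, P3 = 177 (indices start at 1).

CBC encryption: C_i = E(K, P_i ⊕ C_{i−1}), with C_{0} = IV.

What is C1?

C1 = 32

C1: P1 ⊕ 33 = 17; E(K, 17) = 32.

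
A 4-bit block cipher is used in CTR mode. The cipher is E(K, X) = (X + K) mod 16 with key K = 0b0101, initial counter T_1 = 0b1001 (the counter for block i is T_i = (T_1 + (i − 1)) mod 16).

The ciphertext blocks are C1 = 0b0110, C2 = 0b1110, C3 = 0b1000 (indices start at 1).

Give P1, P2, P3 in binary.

P1 = 0b1000, P2 = 0b0001, P3 = 0b1000

CTR decryption: S_i = E(K, T_i) where T_i is the counter for block i; P_i = C_i ⊕ S_i.
P1: T = 0b1001, S = E(K, T) = 0b1110; 0b0110 ⊕ 0b1110 = 0b1000.
P2: T = 0b1010, S = E(K, T) = 0b1111; 0b1110 ⊕ 0b1111 = 0b0001.
P3: T = 0b1011, S = E(K, T) = 0b0000; 0b1000 ⊕ 0b0000 = 0b1000.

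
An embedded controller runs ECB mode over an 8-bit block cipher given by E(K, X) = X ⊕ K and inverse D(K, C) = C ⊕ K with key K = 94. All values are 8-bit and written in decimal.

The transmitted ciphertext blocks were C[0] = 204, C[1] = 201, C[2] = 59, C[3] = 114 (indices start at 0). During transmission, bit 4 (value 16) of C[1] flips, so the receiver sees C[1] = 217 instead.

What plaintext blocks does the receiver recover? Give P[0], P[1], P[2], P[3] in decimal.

ECB decryption: P_i = D(K, C_i).
Only C[1] changed, to 217. In ECB, a change in C_i affects only P_i. Decrypting the received ciphertext:
P[0]: D(K, 204) = 146.
P[1]: D(K, 217) = 135.
P[2]: D(K, 59) = 101.
P[3]: D(K, 114) = 44.
Blocks that differ from the original plaintext: P[1].

P[0] = 146, P[1] = 135, P[2] = 101, P[3] = 44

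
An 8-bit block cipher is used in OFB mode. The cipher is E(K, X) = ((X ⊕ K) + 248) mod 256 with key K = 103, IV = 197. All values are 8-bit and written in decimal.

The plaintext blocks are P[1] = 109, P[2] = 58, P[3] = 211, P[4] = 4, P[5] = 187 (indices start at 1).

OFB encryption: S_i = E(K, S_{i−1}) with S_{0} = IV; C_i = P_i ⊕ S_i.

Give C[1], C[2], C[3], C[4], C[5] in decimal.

C[1] = 247, C[2] = 207, C[3] = 89, C[4] = 225, C[5] = 193

C[1]: S = E(K, 197) = 154; 109 ⊕ 154 = 247.
C[2]: S = E(K, 154) = 245; 58 ⊕ 245 = 207.
C[3]: S = E(K, 245) = 138; 211 ⊕ 138 = 89.
C[4]: S = E(K, 138) = 229; 4 ⊕ 229 = 225.
C[5]: S = E(K, 229) = 122; 187 ⊕ 122 = 193.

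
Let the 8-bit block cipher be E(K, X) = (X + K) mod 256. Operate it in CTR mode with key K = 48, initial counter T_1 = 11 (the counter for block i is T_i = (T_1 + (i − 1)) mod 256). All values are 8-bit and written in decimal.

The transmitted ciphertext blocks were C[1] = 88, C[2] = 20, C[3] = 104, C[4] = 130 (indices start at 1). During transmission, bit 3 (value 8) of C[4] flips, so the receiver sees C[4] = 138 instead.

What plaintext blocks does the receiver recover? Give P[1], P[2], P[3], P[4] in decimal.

CTR decryption: S_i = E(K, T_i) where T_i is the counter for block i; P_i = C_i ⊕ S_i.
Only C[4] changed, to 138. In CTR, a change in C_i flips the same bit in P_i only; the keystream is unaffected. Decrypting the received ciphertext:
P[1]: T = 11, S = E(K, T) = 59; 88 ⊕ 59 = 99.
P[2]: T = 12, S = E(K, T) = 60; 20 ⊕ 60 = 40.
P[3]: T = 13, S = E(K, T) = 61; 104 ⊕ 61 = 85.
P[4]: T = 14, S = E(K, T) = 62; 138 ⊕ 62 = 180.
Blocks that differ from the original plaintext: P[4].

P[1] = 99, P[2] = 40, P[3] = 85, P[4] = 180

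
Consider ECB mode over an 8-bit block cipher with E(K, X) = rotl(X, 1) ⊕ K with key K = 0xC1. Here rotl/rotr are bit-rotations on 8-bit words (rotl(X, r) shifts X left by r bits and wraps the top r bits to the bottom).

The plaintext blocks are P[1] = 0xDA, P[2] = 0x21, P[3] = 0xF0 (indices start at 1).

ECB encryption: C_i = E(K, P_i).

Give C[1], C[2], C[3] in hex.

C[1] = 0x74, C[2] = 0x83, C[3] = 0x20

C[1]: E(K, 0xDA) = 0x74.
C[2]: E(K, 0x21) = 0x83.
C[3]: E(K, 0xF0) = 0x20.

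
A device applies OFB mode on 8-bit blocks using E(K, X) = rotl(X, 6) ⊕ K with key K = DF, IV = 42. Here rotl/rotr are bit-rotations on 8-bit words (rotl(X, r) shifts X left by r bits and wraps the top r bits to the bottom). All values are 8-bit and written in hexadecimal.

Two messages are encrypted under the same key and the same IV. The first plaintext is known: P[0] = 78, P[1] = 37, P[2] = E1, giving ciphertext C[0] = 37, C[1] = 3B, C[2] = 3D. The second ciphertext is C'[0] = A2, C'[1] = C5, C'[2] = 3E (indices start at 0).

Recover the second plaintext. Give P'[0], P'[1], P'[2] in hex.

In OFB with a reused IV, both messages share the same keystream S_i, so C_i ⊕ C'_i = P_i ⊕ P'_i and thus P'_i = P_i ⊕ C_i ⊕ C'_i.
P'[0]: 78 ⊕ 37 ⊕ A2 = ED.
P'[1]: 37 ⊕ 3B ⊕ C5 = C9.
P'[2]: E1 ⊕ 3D ⊕ 3E = E2.

P'[0] = ED, P'[1] = C9, P'[2] = E2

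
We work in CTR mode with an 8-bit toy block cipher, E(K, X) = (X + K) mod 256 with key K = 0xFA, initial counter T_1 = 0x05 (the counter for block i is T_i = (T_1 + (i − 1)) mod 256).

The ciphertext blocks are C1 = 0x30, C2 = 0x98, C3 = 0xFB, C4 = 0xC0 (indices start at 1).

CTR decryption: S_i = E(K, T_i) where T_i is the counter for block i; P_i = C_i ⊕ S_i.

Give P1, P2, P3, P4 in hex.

P1 = 0xCF, P2 = 0x98, P3 = 0xFA, P4 = 0xC2

P1: T = 0x05, S = E(K, T) = 0xFF; 0x30 ⊕ 0xFF = 0xCF.
P2: T = 0x06, S = E(K, T) = 0x00; 0x98 ⊕ 0x00 = 0x98.
P3: T = 0x07, S = E(K, T) = 0x01; 0xFB ⊕ 0x01 = 0xFA.
P4: T = 0x08, S = E(K, T) = 0x02; 0xC0 ⊕ 0x02 = 0xC2.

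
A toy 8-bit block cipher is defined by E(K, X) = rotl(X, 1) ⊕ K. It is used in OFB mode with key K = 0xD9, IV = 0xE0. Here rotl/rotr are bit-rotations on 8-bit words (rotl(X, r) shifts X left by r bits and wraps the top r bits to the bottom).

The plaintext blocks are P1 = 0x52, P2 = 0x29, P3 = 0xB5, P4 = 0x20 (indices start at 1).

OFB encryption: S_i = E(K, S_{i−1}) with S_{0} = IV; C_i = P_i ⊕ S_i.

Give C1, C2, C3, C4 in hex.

C1 = 0x4A, C2 = 0xC0, C3 = 0xBF, C4 = 0xED

C1: S = E(K, 0xE0) = 0x18; 0x52 ⊕ 0x18 = 0x4A.
C2: S = E(K, 0x18) = 0xE9; 0x29 ⊕ 0xE9 = 0xC0.
C3: S = E(K, 0xE9) = 0x0A; 0xB5 ⊕ 0x0A = 0xBF.
C4: S = E(K, 0x0A) = 0xCD; 0x20 ⊕ 0xCD = 0xED.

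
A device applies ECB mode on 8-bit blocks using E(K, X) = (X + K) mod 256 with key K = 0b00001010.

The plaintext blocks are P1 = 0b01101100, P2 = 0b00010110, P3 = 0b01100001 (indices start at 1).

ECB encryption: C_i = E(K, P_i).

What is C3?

C3 = 0b01101011

C3: E(K, 0b01100001) = 0b01101011.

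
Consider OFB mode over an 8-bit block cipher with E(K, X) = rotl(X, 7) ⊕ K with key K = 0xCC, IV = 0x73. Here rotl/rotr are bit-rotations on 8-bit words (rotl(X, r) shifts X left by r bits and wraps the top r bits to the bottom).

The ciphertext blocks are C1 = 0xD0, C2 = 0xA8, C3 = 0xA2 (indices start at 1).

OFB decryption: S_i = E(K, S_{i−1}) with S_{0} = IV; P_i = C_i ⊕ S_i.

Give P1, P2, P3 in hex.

P1: S = E(K, 0x73) = 0x75; 0xD0 ⊕ 0x75 = 0xA5.
P2: S = E(K, 0x75) = 0x76; 0xA8 ⊕ 0x76 = 0xDE.
P3: S = E(K, 0x76) = 0xF7; 0xA2 ⊕ 0xF7 = 0x55.

P1 = 0xA5, P2 = 0xDE, P3 = 0x55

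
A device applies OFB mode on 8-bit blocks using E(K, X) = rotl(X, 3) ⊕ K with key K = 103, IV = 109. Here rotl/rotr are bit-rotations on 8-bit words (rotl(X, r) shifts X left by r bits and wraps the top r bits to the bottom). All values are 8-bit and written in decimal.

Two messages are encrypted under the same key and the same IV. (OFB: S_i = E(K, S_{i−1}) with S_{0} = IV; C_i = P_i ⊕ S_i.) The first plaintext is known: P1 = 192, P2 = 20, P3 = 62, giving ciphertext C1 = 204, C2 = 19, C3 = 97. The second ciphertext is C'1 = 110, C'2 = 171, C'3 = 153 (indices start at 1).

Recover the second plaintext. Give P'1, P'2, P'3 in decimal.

P'1 = 98, P'2 = 172, P'3 = 198

In OFB with a reused IV, both messages share the same keystream S_i, so C_i ⊕ C'_i = P_i ⊕ P'_i and thus P'_i = P_i ⊕ C_i ⊕ C'_i.
P'1: 192 ⊕ 204 ⊕ 110 = 98.
P'2: 20 ⊕ 19 ⊕ 171 = 172.
P'3: 62 ⊕ 97 ⊕ 153 = 198.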